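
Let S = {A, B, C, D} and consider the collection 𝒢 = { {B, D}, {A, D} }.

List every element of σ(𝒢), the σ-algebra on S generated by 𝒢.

Start: 𝒢 ∪ {∅, S} = { {}, {A, D}, {B, D}, S }.
Pass 1 (3 new):
  {A, C}  = S∖{B, D}
  {B, C}  = S∖{A, D}
  {A, B, D}  = {B, D} ∪ {A, D}
  (now 7)
Pass 2: 4 new —
  {C}  = S∖{A, B, D}
  {A, B, C}  = {B, C} ∪ {A, C}
  {A, C, D}  = {A, D} ∪ {A, C}
  {B, C, D}  = {B, C} ∪ {B, D}
  (now 11)
Pass 3 (3 new):
  {A}  = S∖{B, C, D}
  {B}  = S∖{A, C, D}
  {D}  = S∖{A, B, C}
  (now 14)
Pass 4 adds 2:
  {A, B}  = {B} ∪ {A}
  {C, D}  = {C} ∪ {D}
  (now 16)
Pass 5: closed — nothing new.

Therefore σ(𝒢) = { {}, {A}, {B}, {C}, {D}, {A, B}, {A, C}, {A, D}, {B, C}, {B, D}, {C, D}, {A, B, C}, {A, B, D}, {A, C, D}, {B, C, D}, S } (|σ(𝒢)| = 16).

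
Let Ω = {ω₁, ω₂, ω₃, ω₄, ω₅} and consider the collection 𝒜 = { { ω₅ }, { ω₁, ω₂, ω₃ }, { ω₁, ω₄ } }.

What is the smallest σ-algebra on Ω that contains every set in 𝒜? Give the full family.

|σ(𝒜)| = 16.  σ(𝒜) = { {}, { ω₁ }, { ω₄ }, { ω₅ }, { ω₁, ω₄ }, { ω₁, ω₅ }, { ω₂, ω₃ }, { ω₄, ω₅ }, { ω₁, ω₂, ω₃ }, { ω₁, ω₄, ω₅ }, { ω₂, ω₃, ω₄ }, { ω₂, ω₃, ω₅ }, { ω₁, ω₂, ω₃, ω₄ }, { ω₁, ω₂, ω₃, ω₅ }, { ω₂, ω₃, ω₄, ω₅ }, Ω }

Trace:
Take S₀ = 𝒜 ∪ {∅, Ω} = { {}, { ω₅ }, { ω₁, ω₄ }, { ω₁, ω₂, ω₃ }, Ω }.
Iteration 1 (5 new):
  { ω₄, ω₅ }  = Ω∖{ ω₁, ω₂, ω₃ }
  { ω₁, ω₄, ω₅ }  = { ω₁, ω₄ } ∪ { ω₅ }
  { ω₂, ω₃, ω₅ }  = Ω∖{ ω₁, ω₄ }
  { ω₁, ω₂, ω₃, ω₄ }  = Ω∖{ ω₅ }
  { ω₁, ω₂, ω₃, ω₅ }  = { ω₁, ω₂, ω₃ } ∪ { ω₅ }
  [10 total]
Iteration 2: +3 →
  { ω₄ }  = Ω∖{ ω₁, ω₂, ω₃, ω₅ }
  { ω₂, ω₃ }  = Ω∖{ ω₁, ω₄, ω₅ }
  { ω₂, ω₃, ω₄, ω₅ }  = { ω₄, ω₅ } ∪ { ω₂, ω₃, ω₅ }
  [13 total]
Iteration 3 adds 2:
  { ω₁ }  = Ω∖{ ω₂, ω₃, ω₄, ω₅ }
  { ω₂, ω₃, ω₄ }  = { ω₂, ω₃ } ∪ { ω₄ }
  [15 total]
Iteration 4 adds 1:
  { ω₁, ω₅ }  = Ω∖{ ω₂, ω₃, ω₄ }
  [16 total]
Iteration 5: no new sets; the family is a σ-algebra.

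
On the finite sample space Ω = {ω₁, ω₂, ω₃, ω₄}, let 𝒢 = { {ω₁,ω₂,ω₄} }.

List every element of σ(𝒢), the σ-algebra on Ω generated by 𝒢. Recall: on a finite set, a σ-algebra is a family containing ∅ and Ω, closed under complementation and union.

σ(𝒢) = { {}, {ω₃}, {ω₁,ω₂,ω₄}, Ω }

Trace:
Initial family (3 sets): { {}, {ω₁,ω₂,ω₄}, Ω }.
Pass 1 (1 new):
  {ω₃}  = ᶜ of {ω₁,ω₂,ω₄}
  |family| = 4
Pass 2: no new sets; the family is a σ-algebra.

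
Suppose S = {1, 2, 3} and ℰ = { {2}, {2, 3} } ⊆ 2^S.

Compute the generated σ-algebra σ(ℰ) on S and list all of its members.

Initial family (4 sets): { {}, {2}, {2, 3}, S }.
Iteration 1. New:
  {1}  = {2, 3}ᶜ
  {1, 3}  = {2}ᶜ
  (now 6)
Iteration 2. New:
  {1, 2}  = {2} ∪ {1}
  (now 7)
Iteration 3. New:
  {3}  = {1, 2}ᶜ
  (now 8)
After Iteration 4 the family is unchanged; done.

Therefore σ(ℰ) = { {}, {1}, {2}, {3}, {1, 2}, {1, 3}, {2, 3}, S } (|σ(ℰ)| = 8).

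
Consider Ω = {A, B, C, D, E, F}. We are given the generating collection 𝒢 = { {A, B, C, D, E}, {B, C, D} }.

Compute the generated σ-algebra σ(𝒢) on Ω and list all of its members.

Answer: σ(𝒢) = { {}, {F}, {A, E}, {A, E, F}, {B, C, D}, {B, C, D, F}, {A, B, C, D, E}, Ω }

Trace:
Start: 𝒢 ∪ {∅, Ω} = { {}, {B, C, D}, {A, B, C, D, E}, Ω }.
Pass 1: +2 →
  {F}  = ᶜ of {A, B, C, D, E}
  {A, E, F}  = ᶜ of {B, C, D}
Pass 2: +1 →
  {B, C, D, F}  = {B, C, D} ∪ {F}
Pass 3. New:
  {A, E}  = ᶜ of {B, C, D, F}
Pass 4: already closed under ᶜ and ∪.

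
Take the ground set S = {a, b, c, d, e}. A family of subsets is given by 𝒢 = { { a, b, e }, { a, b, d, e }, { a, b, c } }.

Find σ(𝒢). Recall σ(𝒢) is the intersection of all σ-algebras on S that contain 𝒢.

Initial family (5 sets): { ∅, { a, b, c }, { a, b, e }, { a, b, d, e }, S }.
Iteration 1 (4 new):
  { c }  = complement { a, b, d, e }
  { c, d }  = complement { a, b, e }
  { d, e }  = complement { a, b, c }
  { a, b, c, e }  = { a, b, e } ∪ { a, b, c }
Iteration 2: +3 →
  { d }  = complement { a, b, c, e }
  { c, d, e }  = { c, d } ∪ { d, e }
  { a, b, c, d }  = { c, d } ∪ { a, b, c }
Iteration 3: +2 →
  { e }  = complement { a, b, c, d }
  { a, b }  = complement { c, d, e }
Iteration 4. New:
  { c, e }  = { c } ∪ { e }
  { a, b, d }  = { a, b } ∪ { d }
Iteration 5: already closed under ᶜ and ∪.

σ(𝒢) = { ∅, { c }, { d }, { e }, { a, b }, { c, d }, { c, e }, { d, e }, { a, b, c }, { a, b, d }, { a, b, e }, { c, d, e }, { a, b, c, d }, { a, b, c, e }, { a, b, d, e }, S }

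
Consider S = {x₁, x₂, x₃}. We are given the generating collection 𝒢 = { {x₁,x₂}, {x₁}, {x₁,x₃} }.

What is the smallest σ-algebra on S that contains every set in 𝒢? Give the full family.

Seed the family with 𝒢 together with ∅ and S: { ∅, {x₁}, {x₁,x₂}, {x₁,x₃}, S }.
Round 1. New:
  {x₂}  = complement {x₁,x₃}
  {x₃}  = complement {x₁,x₂}
  {x₂,x₃}  = complement {x₁}
Round 2: no new sets; the family is a σ-algebra.

|σ(𝒢)| = 8.  σ(𝒢) = { ∅, {x₁}, {x₂}, {x₃}, {x₁,x₂}, {x₁,x₃}, {x₂,x₃}, S }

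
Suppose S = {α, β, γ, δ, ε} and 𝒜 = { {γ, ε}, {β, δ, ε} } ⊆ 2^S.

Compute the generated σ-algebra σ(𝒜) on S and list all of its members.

Start: 𝒜 ∪ {∅, S} = { {}, {γ, ε}, {β, δ, ε}, S }.
Step 1: +3 →
  {α, γ}  = ᶜ of {β, δ, ε}
  {α, β, δ}  = ᶜ of {γ, ε}
  {β, γ, δ, ε}  = {γ, ε} ∪ {β, δ, ε}
  — 7 sets.
Step 2: 4 new —
  {α}  = ᶜ of {β, γ, δ, ε}
  {α, γ, ε}  = {α, γ} ∪ {γ, ε}
  {α, β, γ, δ}  = {α, γ} ∪ {α, β, δ}
  {α, β, δ, ε}  = {α, β, δ} ∪ {β, δ, ε}
  — 11 sets.
Step 3: +3 →
  {γ}  = ᶜ of {α, β, δ, ε}
  {ε}  = ᶜ of {α, β, γ, δ}
  {β, δ}  = ᶜ of {α, γ, ε}
  — 14 sets.
Step 4 adds 2:
  {α, ε}  = {ε} ∪ {α}
  {β, γ, δ}  = {γ} ∪ {β, δ}
  — 16 sets.
Step 5 adds nothing — fixpoint reached.

|σ(𝒜)| = 16.  σ(𝒜) = { {}, {α}, {γ}, {ε}, {α, γ}, {α, ε}, {β, δ}, {γ, ε}, {α, β, δ}, {α, γ, ε}, {β, γ, δ}, {β, δ, ε}, {α, β, γ, δ}, {α, β, δ, ε}, {β, γ, δ, ε}, S }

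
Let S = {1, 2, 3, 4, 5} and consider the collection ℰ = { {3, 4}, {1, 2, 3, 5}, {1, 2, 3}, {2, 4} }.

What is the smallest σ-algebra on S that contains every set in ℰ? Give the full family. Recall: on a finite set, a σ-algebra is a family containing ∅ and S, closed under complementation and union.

Answer: σ(ℰ) = { {}, {1}, {2}, {3}, {4}, {5}, {1, 2}, {1, 3}, {1, 4}, {1, 5}, {2, 3}, {2, 4}, {2, 5}, {3, 4}, {3, 5}, {4, 5}, {1, 2, 3}, {1, 2, 4}, {1, 2, 5}, {1, 3, 4}, {1, 3, 5}, {1, 4, 5}, {2, 3, 4}, {2, 3, 5}, {2, 4, 5}, {3, 4, 5}, {1, 2, 3, 4}, {1, 2, 3, 5}, {1, 2, 4, 5}, {1, 3, 4, 5}, {2, 3, 4, 5}, S }

Trace:
Take S₀ = ℰ ∪ {∅, S} = { {}, {2, 4}, {3, 4}, {1, 2, 3}, {1, 2, 3, 5}, S }.
Iteration 1 (6 new):
  {4}  = ᶜ of {1, 2, 3, 5}
  {4, 5}  = ᶜ of {1, 2, 3}
  {1, 2, 5}  = ᶜ of {3, 4}
  {1, 3, 5}  = ᶜ of {2, 4}
  {2, 3, 4}  = {3, 4} ∪ {2, 4}
  {1, 2, 3, 4}  = {3, 4} ∪ {1, 2, 3}
  |family| = 12
Iteration 2 adds 7:
  {5}  = ᶜ of {1, 2, 3, 4}
  {1, 5}  = ᶜ of {2, 3, 4}
  {2, 4, 5}  = {4, 5} ∪ {2, 4}
  {3, 4, 5}  = {3, 4} ∪ {4, 5}
  {1, 2, 4, 5}  = {4, 5} ∪ {1, 2, 5}
  {1, 3, 4, 5}  = {3, 4} ∪ {1, 3, 5}
  {2, 3, 4, 5}  = {2, 3, 4} ∪ {4, 5}
  |family| = 19
Iteration 3 (6 new):
  {1}  = ᶜ of {2, 3, 4, 5}
  {2}  = ᶜ of {1, 3, 4, 5}
  {3}  = ᶜ of {1, 2, 4, 5}
  {1, 2}  = ᶜ of {3, 4, 5}
  {1, 3}  = ᶜ of {2, 4, 5}
  {1, 4, 5}  = {4, 5} ∪ {1, 5}
  |family| = 25
Iteration 4 adds 6:
  {1, 4}  = {4} ∪ {1}
  {2, 3}  = ᶜ of {1, 4, 5}
  {2, 5}  = {2} ∪ {5}
  {3, 5}  = {5} ∪ {3}
  {1, 2, 4}  = {1, 2} ∪ {4}
  {1, 3, 4}  = {3, 4} ∪ {1, 3}
  |family| = 31
Iteration 5 adds 1:
  {2, 3, 5}  = ᶜ of {1, 4}
  |family| = 32
Iteration 6 adds nothing — fixpoint reached.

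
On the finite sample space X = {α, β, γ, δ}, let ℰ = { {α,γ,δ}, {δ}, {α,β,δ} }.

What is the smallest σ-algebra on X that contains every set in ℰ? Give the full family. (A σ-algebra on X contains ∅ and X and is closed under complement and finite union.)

σ(ℰ) (16 sets): { ∅, {α}, {β}, {γ}, {δ}, {α,β}, {α,γ}, {α,δ}, {β,γ}, {β,δ}, {γ,δ}, {α,β,γ}, {α,β,δ}, {α,γ,δ}, {β,γ,δ}, X }

Trace:
Take S₀ = ℰ ∪ {∅, X} = { ∅, {δ}, {α,β,δ}, {α,γ,δ}, X }.
Iteration 1: +3 →
  {β}  = complement {α,γ,δ}
  {γ}  = complement {α,β,δ}
  {α,β,γ}  = complement {δ}
Iteration 2. New:
  {β,γ}  = {γ} ∪ {β}
  {β,δ}  = {δ} ∪ {β}
  {γ,δ}  = {δ} ∪ {γ}
Iteration 3. New:
  {α,β}  = complement {γ,δ}
  {α,γ}  = complement {β,δ}
  {α,δ}  = complement {β,γ}
  {β,γ,δ}  = {γ} ∪ {β,δ}
Iteration 4 adds 1:
  {α}  = complement {β,γ,δ}
Iteration 5: closed — nothing new.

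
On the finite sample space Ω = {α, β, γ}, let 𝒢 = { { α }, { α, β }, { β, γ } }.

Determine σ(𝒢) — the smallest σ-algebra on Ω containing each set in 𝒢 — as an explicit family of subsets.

Answer: σ(𝒢) = { {  }, { α }, { β }, { γ }, { α, β }, { α, γ }, { β, γ }, Ω }

Check:
Start: 𝒢 ∪ {∅, Ω} = { {  }, { α }, { α, β }, { β, γ }, Ω }.
Round 1 adds 1:
  { γ }  = ᶜ of { α, β }
  — 6 sets.
Round 2. New:
  { α, γ }  = { γ } ∪ { α }
  — 7 sets.
Round 3. New:
  { β }  = ᶜ of { α, γ }
  — 8 sets.
Round 4: stable.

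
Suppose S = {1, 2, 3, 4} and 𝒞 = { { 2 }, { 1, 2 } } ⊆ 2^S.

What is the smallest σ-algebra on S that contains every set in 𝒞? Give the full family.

σ(𝒞) (8 sets): { {}, { 1 }, { 2 }, { 1, 2 }, { 3, 4 }, { 1, 3, 4 }, { 2, 3, 4 }, S }

Trace:
Seed the family with 𝒞 together with ∅ and S: { {}, { 2 }, { 1, 2 }, S }.
Pass 1: +2 →
  { 3, 4 }  = ᶜ of { 1, 2 }
  { 1, 3, 4 }  = ᶜ of { 2 }
  |family| = 6
Pass 2 (1 new):
  { 2, 3, 4 }  = { 3, 4 } ∪ { 2 }
  |family| = 7
Pass 3 (1 new):
  { 1 }  = ᶜ of { 2, 3, 4 }
  |family| = 8
Pass 4: already closed under ᶜ and ∪.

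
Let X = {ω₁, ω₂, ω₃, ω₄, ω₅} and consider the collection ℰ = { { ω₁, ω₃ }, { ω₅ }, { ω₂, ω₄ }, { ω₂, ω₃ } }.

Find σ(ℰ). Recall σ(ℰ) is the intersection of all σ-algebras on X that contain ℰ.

Answer: σ(ℰ) = { {}, { ω₁ }, { ω₂ }, { ω₃ }, { ω₄ }, { ω₅ }, { ω₁, ω₂ }, { ω₁, ω₃ }, { ω₁, ω₄ }, { ω₁, ω₅ }, { ω₂, ω₃ }, { ω₂, ω₄ }, { ω₂, ω₅ }, { ω₃, ω₄ }, { ω₃, ω₅ }, { ω₄, ω₅ }, { ω₁, ω₂, ω₃ }, { ω₁, ω₂, ω₄ }, { ω₁, ω₂, ω₅ }, { ω₁, ω₃, ω₄ }, { ω₁, ω₃, ω₅ }, { ω₁, ω₄, ω₅ }, { ω₂, ω₃, ω₄ }, { ω₂, ω₃, ω₅ }, { ω₂, ω₄, ω₅ }, { ω₃, ω₄, ω₅ }, { ω₁, ω₂, ω₃, ω₄ }, { ω₁, ω₂, ω₃, ω₅ }, { ω₁, ω₂, ω₄, ω₅ }, { ω₁, ω₃, ω₄, ω₅ }, { ω₂, ω₃, ω₄, ω₅ }, X }

Derivation:
Seed the family with ℰ together with ∅ and X: { {}, { ω₅ }, { ω₁, ω₃ }, { ω₂, ω₃ }, { ω₂, ω₄ }, X }.
Iteration 1. New:
  { ω₁, ω₂, ω₃ }  = { ω₂, ω₃ } ∪ { ω₁, ω₃ }
  { ω₁, ω₃, ω₅ }  = { ω₂, ω₄ }ᶜ
  { ω₁, ω₄, ω₅ }  = { ω₂, ω₃ }ᶜ
  { ω₂, ω₃, ω₄ }  = { ω₂, ω₃ } ∪ { ω₂, ω₄ }
  { ω₂, ω₃, ω₅ }  = { ω₂, ω₃ } ∪ { ω₅ }
  { ω₂, ω₄, ω₅ }  = { ω₁, ω₃ }ᶜ
  { ω₁, ω₂, ω₃, ω₄ }  = { ω₅ }ᶜ
Iteration 2 adds 7:
  { ω₁, ω₄ }  = { ω₂, ω₃, ω₅ }ᶜ
  { ω₁, ω₅ }  = { ω₂, ω₃, ω₄ }ᶜ
  { ω₄, ω₅ }  = { ω₁, ω₂, ω₃ }ᶜ
  { ω₁, ω₂, ω₃, ω₅ }  = { ω₁, ω₂, ω₃ } ∪ { ω₁, ω₃, ω₅ }
  { ω₁, ω₂, ω₄, ω₅ }  = { ω₁, ω₄, ω₅ } ∪ { ω₂, ω₄ }
  { ω₁, ω₃, ω₄, ω₅ }  = { ω₁, ω₄, ω₅ } ∪ { ω₁, ω₃, ω₅ }
  { ω₂, ω₃, ω₄, ω₅ }  = { ω₂, ω₃, ω₄ } ∪ { ω₅ }
Iteration 3: +6 →
  { ω₁ }  = { ω₂, ω₃, ω₄, ω₅ }ᶜ
  { ω₂ }  = { ω₁, ω₃, ω₄, ω₅ }ᶜ
  { ω₃ }  = { ω₁, ω₂, ω₄, ω₅ }ᶜ
  { ω₄ }  = { ω₁, ω₂, ω₃, ω₅ }ᶜ
  { ω₁, ω₂, ω₄ }  = { ω₁, ω₄ } ∪ { ω₂, ω₄ }
  { ω₁, ω₃, ω₄ }  = { ω₁, ω₄ } ∪ { ω₁, ω₃ }
Iteration 4: 6 new —
  { ω₁, ω₂ }  = { ω₂ } ∪ { ω₁ }
  { ω₂, ω₅ }  = { ω₁, ω₃, ω₄ }ᶜ
  { ω₃, ω₄ }  = { ω₃ } ∪ { ω₄ }
  { ω₃, ω₅ }  = { ω₁, ω₂, ω₄ }ᶜ
  { ω₁, ω₂, ω₅ }  = { ω₂ } ∪ { ω₁, ω₅ }
  { ω₃, ω₄, ω₅ }  = { ω₄, ω₅ } ∪ { ω₃ }
After Iteration 5 the family is unchanged; done.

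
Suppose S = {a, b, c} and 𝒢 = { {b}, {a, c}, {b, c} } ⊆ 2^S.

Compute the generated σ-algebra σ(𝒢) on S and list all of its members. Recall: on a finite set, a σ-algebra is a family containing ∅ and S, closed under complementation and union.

σ(𝒢) = { ∅, {a}, {b}, {c}, {a, b}, {a, c}, {b, c}, S }

Working:
Seed the family with 𝒢 together with ∅ and S: { ∅, {b}, {a, c}, {b, c}, S }.
Round 1. New:
  {a}  = ᶜ of {b, c}
  — 6 sets.
Round 2 adds 1:
  {a, b}  = {b} ∪ {a}
  — 7 sets.
Round 3. New:
  {c}  = ᶜ of {a, b}
  — 8 sets.
Round 4: no new sets; the family is a σ-algebra.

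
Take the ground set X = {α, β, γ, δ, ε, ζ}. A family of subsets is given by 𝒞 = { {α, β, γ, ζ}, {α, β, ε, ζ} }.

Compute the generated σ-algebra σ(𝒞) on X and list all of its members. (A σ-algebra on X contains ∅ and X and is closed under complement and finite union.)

σ(𝒞) (16 sets): { {}, {γ}, {δ}, {ε}, {γ, δ}, {γ, ε}, {δ, ε}, {α, β, ζ}, {γ, δ, ε}, {α, β, γ, ζ}, {α, β, δ, ζ}, {α, β, ε, ζ}, {α, β, γ, δ, ζ}, {α, β, γ, ε, ζ}, {α, β, δ, ε, ζ}, X }

Working:
Start: 𝒞 ∪ {∅, X} = { {}, {α, β, γ, ζ}, {α, β, ε, ζ}, X }.
Pass 1: 3 new —
  {γ, δ}  = {α, β, ε, ζ}ᶜ
  {δ, ε}  = {α, β, γ, ζ}ᶜ
  {α, β, γ, ε, ζ}  = {α, β, γ, ζ} ∪ {α, β, ε, ζ}
  |family| = 7
Pass 2. New:
  {δ}  = {α, β, γ, ε, ζ}ᶜ
  {γ, δ, ε}  = {δ, ε} ∪ {γ, δ}
  {α, β, γ, δ, ζ}  = {γ, δ} ∪ {α, β, γ, ζ}
  {α, β, δ, ε, ζ}  = {δ, ε} ∪ {α, β, ε, ζ}
  |family| = 11
Pass 3 adds 3:
  {γ}  = {α, β, δ, ε, ζ}ᶜ
  {ε}  = {α, β, γ, δ, ζ}ᶜ
  {α, β, ζ}  = {γ, δ, ε}ᶜ
  |family| = 14
Pass 4. New:
  {γ, ε}  = {γ} ∪ {ε}
  {α, β, δ, ζ}  = {δ} ∪ {α, β, ζ}
  |family| = 16
Pass 5: stable.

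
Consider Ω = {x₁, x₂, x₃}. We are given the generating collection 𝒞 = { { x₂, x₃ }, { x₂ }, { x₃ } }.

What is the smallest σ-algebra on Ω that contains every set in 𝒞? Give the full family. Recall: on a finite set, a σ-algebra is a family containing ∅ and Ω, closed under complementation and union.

Seed the family with 𝒞 together with ∅ and Ω: { {}, { x₂ }, { x₃ }, { x₂, x₃ }, Ω }.
Round 1. New:
  { x₁ }  = { x₂, x₃ }ᶜ
  { x₁, x₂ }  = { x₃ }ᶜ
  { x₁, x₃ }  = { x₂ }ᶜ
  |family| = 8
Round 2: already closed under ᶜ and ∪.

Hence σ(𝒞) has 8 members: { {}, { x₁ }, { x₂ }, { x₃ }, { x₁, x₂ }, { x₁, x₃ }, { x₂, x₃ }, Ω }.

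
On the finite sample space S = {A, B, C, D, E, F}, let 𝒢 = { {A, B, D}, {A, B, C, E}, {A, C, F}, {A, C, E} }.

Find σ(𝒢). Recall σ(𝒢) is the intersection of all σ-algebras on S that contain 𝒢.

Seed the family with 𝒢 together with ∅ and S: { {}, {A, B, D}, {A, C, E}, {A, C, F}, {A, B, C, E}, S }.
Pass 1: 8 new —
  {D, F}  = {A, B, C, E}ᶜ
  {B, D, E}  = {A, C, F}ᶜ
  {B, D, F}  = {A, C, E}ᶜ
  {C, E, F}  = {A, B, D}ᶜ
  {A, C, E, F}  = {A, C, F} ∪ {A, C, E}
  {A, B, C, D, E}  = {A, C, E} ∪ {A, B, D}
  {A, B, C, D, F}  = {A, C, F} ∪ {A, B, D}
  {A, B, C, E, F}  = {A, C, F} ∪ {A, B, C, E}
  [14 total]
Pass 2. New:
  {D}  = {A, B, C, E, F}ᶜ
  {E}  = {A, B, C, D, F}ᶜ
  {F}  = {A, B, C, D, E}ᶜ
  {B, D}  = {A, C, E, F}ᶜ
  {A, B, D, E}  = {A, B, D} ∪ {B, D, E}
  {A, B, D, F}  = {B, D, F} ∪ {A, B, D}
  {A, C, D, F}  = {A, C, F} ∪ {D, F}
  {B, D, E, F}  = {B, D, F} ∪ {B, D, E}
  {C, D, E, F}  = {C, E, F} ∪ {D, F}
  {A, C, D, E, F}  = {A, C, E, F} ∪ {D, F}
  {B, C, D, E, F}  = {B, D, F} ∪ {C, E, F}
  [25 total]
Pass 3 (12 new):
  {A}  = {B, C, D, E, F}ᶜ
  {B}  = {A, C, D, E, F}ᶜ
  {A, B}  = {C, D, E, F}ᶜ
  {A, C}  = {B, D, E, F}ᶜ
  {B, E}  = {A, C, D, F}ᶜ
  {C, E}  = {A, B, D, F}ᶜ
  {C, F}  = {A, B, D, E}ᶜ
  {D, E}  = {E} ∪ {D}
  {E, F}  = {F} ∪ {E}
  {D, E, F}  = {D, F} ∪ {E}
  {A, C, D, E}  = {A, C, E} ∪ {D}
  {A, B, D, E, F}  = {B, D, F} ∪ {A, B, D, E}
  [37 total]
Pass 4: +24 →
  {C}  = {A, B, D, E, F}ᶜ
  {A, D}  = {A} ∪ {D}
  {A, E}  = {A} ∪ {E}
  {A, F}  = {A} ∪ {F}
  {B, F}  = {A, C, D, E}ᶜ
  {A, B, C}  = {D, E, F}ᶜ
  {A, B, E}  = {B, E} ∪ {A, B}
  {A, B, F}  = {A, B} ∪ {F}
  {A, C, D}  = {A, C} ∪ {D}
  {A, D, E}  = {A} ∪ {D, E}
  {A, D, F}  = {A} ∪ {D, F}
  {A, E, F}  = {E, F} ∪ {A}
  {B, C, E}  = {B, E} ∪ {C, E}
  {B, C, F}  = {B} ∪ {C, F}
  {B, E, F}  = {B, E} ∪ {E, F}
  {C, D, E}  = {D, E} ∪ {C, E}
  {C, D, F}  = {C, F} ∪ {D}
  {A, B, C, D}  = {E, F}ᶜ
  {A, B, C, F}  = {D, E}ᶜ
  {A, B, E, F}  = {E, F} ∪ {A, B}
  {A, D, E, F}  = {A} ∪ {D, E, F}
  {B, C, D, E}  = {C, E} ∪ {B, D}
  {B, C, D, F}  = {B, D, F} ∪ {C, F}
  {B, C, E, F}  = {B, E} ∪ {C, E, F}
  [61 total]
Pass 5 adds 3:
  {B, C}  = {A, D, E, F}ᶜ
  {C, D}  = {A, B, E, F}ᶜ
  {B, C, D}  = {A, E, F}ᶜ
  [64 total]
Pass 6: already closed under ᶜ and ∪.

Hence σ(𝒢) has 64 members: { {}, {A}, {B}, {C}, {D}, {E}, {F}, {A, B}, {A, C}, {A, D}, {A, E}, {A, F}, {B, C}, {B, D}, {B, E}, {B, F}, {C, D}, {C, E}, {C, F}, {D, E}, {D, F}, {E, F}, {A, B, C}, {A, B, D}, {A, B, E}, {A, B, F}, {A, C, D}, {A, C, E}, {A, C, F}, {A, D, E}, {A, D, F}, {A, E, F}, {B, C, D}, {B, C, E}, {B, C, F}, {B, D, E}, {B, D, F}, {B, E, F}, {C, D, E}, {C, D, F}, {C, E, F}, {D, E, F}, {A, B, C, D}, {A, B, C, E}, {A, B, C, F}, {A, B, D, E}, {A, B, D, F}, {A, B, E, F}, {A, C, D, E}, {A, C, D, F}, {A, C, E, F}, {A, D, E, F}, {B, C, D, E}, {B, C, D, F}, {B, C, E, F}, {B, D, E, F}, {C, D, E, F}, {A, B, C, D, E}, {A, B, C, D, F}, {A, B, C, E, F}, {A, B, D, E, F}, {A, C, D, E, F}, {B, C, D, E, F}, S }.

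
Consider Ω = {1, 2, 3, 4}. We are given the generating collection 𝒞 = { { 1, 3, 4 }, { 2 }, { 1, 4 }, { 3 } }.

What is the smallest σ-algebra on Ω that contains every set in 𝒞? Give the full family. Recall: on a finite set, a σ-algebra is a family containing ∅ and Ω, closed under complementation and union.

Initial family (6 sets): { {  }, { 2 }, { 3 }, { 1, 4 }, { 1, 3, 4 }, Ω }.
Step 1 (2 new):
  { 2, 3 }  = Ω∖{ 1, 4 }
  { 1, 2, 4 }  = Ω∖{ 3 }
Step 2 adds nothing — fixpoint reached.

σ(𝒞) = { {  }, { 2 }, { 3 }, { 1, 4 }, { 2, 3 }, { 1, 2, 4 }, { 1, 3, 4 }, Ω }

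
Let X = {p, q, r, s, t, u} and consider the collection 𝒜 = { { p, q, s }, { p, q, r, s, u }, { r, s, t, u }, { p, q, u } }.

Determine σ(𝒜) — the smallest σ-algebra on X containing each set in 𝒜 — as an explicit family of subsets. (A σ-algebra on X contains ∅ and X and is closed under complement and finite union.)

Seed the family with 𝒜 together with ∅ and X: { {}, { p, q, s }, { p, q, u }, { r, s, t, u }, { p, q, r, s, u }, X }.
Round 1: 5 new —
  { t }  = complement { p, q, r, s, u }
  { p, q }  = complement { r, s, t, u }
  { r, s, t }  = complement { p, q, u }
  { r, t, u }  = complement { p, q, s }
  { p, q, s, u }  = { p, q, u } ∪ { p, q, s }
  |family| = 11
Round 2 (7 new):
  { r, t }  = complement { p, q, s, u }
  { p, q, t }  = { p, q } ∪ { t }
  { p, q, s, t }  = { p, q, s } ∪ { t }
  { p, q, t, u }  = { t } ∪ { p, q, u }
  { p, q, r, s, t }  = { r, s, t } ∪ { p, q }
  { p, q, r, t, u }  = { p, q } ∪ { r, t, u }
  { p, q, s, t, u }  = { p, q, s, u } ∪ { t }
  |family| = 18
Round 3: 7 new —
  { r }  = complement { p, q, s, t, u }
  { s }  = complement { p, q, r, t, u }
  { u }  = complement { p, q, r, s, t }
  { r, s }  = complement { p, q, t, u }
  { r, u }  = complement { p, q, s, t }
  { r, s, u }  = complement { p, q, t }
  { p, q, r, t }  = { p, q, t } ∪ { r, t }
  |family| = 25
Round 4 (6 new):
  { s, t }  = { t } ∪ { s }
  { s, u }  = complement { p, q, r, t }
  { t, u }  = { u } ∪ { t }
  { p, q, r }  = { p, q } ∪ { r }
  { p, q, r, s }  = { r, s } ∪ { p, q }
  { p, q, r, u }  = { p, q } ∪ { r, u }
  |family| = 31
Round 5: +1 →
  { s, t, u }  = complement { p, q, r }
  |family| = 32
After Round 6 the family is unchanged; done.

|σ(𝒜)| = 32.  σ(𝒜) = { {}, { r }, { s }, { t }, { u }, { p, q }, { r, s }, { r, t }, { r, u }, { s, t }, { s, u }, { t, u }, { p, q, r }, { p, q, s }, { p, q, t }, { p, q, u }, { r, s, t }, { r, s, u }, { r, t, u }, { s, t, u }, { p, q, r, s }, { p, q, r, t }, { p, q, r, u }, { p, q, s, t }, { p, q, s, u }, { p, q, t, u }, { r, s, t, u }, { p, q, r, s, t }, { p, q, r, s, u }, { p, q, r, t, u }, { p, q, s, t, u }, X }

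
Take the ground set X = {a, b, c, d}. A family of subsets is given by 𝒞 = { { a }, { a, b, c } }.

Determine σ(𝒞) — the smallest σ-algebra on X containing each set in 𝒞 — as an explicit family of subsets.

|σ(𝒞)| = 8.  σ(𝒞) = { {  }, { a }, { d }, { a, d }, { b, c }, { a, b, c }, { b, c, d }, X }

Check:
Initial family (4 sets): { {  }, { a }, { a, b, c }, X }.
Iteration 1 adds 2:
  { d }  = ᶜ of { a, b, c }
  { b, c, d }  = ᶜ of { a }
  |family| = 6
Iteration 2. New:
  { a, d }  = { d } ∪ { a }
  |family| = 7
Iteration 3 (1 new):
  { b, c }  = ᶜ of { a, d }
  |family| = 8
Iteration 4: stable.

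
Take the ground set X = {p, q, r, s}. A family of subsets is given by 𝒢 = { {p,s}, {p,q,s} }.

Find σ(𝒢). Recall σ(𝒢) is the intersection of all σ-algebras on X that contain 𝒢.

|σ(𝒢)| = 8.  σ(𝒢) = { ∅, {q}, {r}, {p,s}, {q,r}, {p,q,s}, {p,r,s}, X }

Derivation:
Seed the family with 𝒢 together with ∅ and X: { ∅, {p,s}, {p,q,s}, X }.
Round 1. New:
  {r}  = ᶜ of {p,q,s}
  {q,r}  = ᶜ of {p,s}
  — 6 sets.
Round 2: +1 →
  {p,r,s}  = {r} ∪ {p,s}
  — 7 sets.
Round 3: +1 →
  {q}  = ᶜ of {p,r,s}
  — 8 sets.
After Round 4 the family is unchanged; done.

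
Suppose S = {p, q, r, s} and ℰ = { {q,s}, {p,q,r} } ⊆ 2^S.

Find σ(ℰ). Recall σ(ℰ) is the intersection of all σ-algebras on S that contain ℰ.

Seed the family with ℰ together with ∅ and S: { {}, {q,s}, {p,q,r}, S }.
Step 1: 2 new —
  {s}  = {p,q,r}ᶜ
  {p,r}  = {q,s}ᶜ
  |family| = 6
Step 2: 1 new —
  {p,r,s}  = {p,r} ∪ {s}
  |family| = 7
Step 3 adds 1:
  {q}  = {p,r,s}ᶜ
  |family| = 8
Step 4: no new sets; the family is a σ-algebra.

σ(ℰ) = { {}, {q}, {s}, {p,r}, {q,s}, {p,q,r}, {p,r,s}, S }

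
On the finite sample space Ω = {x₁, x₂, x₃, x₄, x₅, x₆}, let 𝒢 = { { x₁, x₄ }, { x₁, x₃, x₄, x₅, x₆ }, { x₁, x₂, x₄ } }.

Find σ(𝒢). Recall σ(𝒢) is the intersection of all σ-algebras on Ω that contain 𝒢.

|σ(𝒢)| = 8.  σ(𝒢) = { {  }, { x₂ }, { x₁, x₄ }, { x₁, x₂, x₄ }, { x₃, x₅, x₆ }, { x₂, x₃, x₅, x₆ }, { x₁, x₃, x₄, x₅, x₆ }, Ω }

Trace:
Initial family (5 sets): { {  }, { x₁, x₄ }, { x₁, x₂, x₄ }, { x₁, x₃, x₄, x₅, x₆ }, Ω }.
Iteration 1: +3 →
  { x₂ }  = ᶜ of { x₁, x₃, x₄, x₅, x₆ }
  { x₃, x₅, x₆ }  = ᶜ of { x₁, x₂, x₄ }
  { x₂, x₃, x₅, x₆ }  = ᶜ of { x₁, x₄ }
  |family| = 8
Iteration 2: already closed under ᶜ and ∪.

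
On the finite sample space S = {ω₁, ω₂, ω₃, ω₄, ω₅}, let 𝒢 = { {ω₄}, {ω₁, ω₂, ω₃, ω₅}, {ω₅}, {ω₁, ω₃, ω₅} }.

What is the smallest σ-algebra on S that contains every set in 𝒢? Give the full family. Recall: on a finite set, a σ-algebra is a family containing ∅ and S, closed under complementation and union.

σ(𝒢) = { ∅, {ω₂}, {ω₄}, {ω₅}, {ω₁, ω₃}, {ω₂, ω₄}, {ω₂, ω₅}, {ω₄, ω₅}, {ω₁, ω₂, ω₃}, {ω₁, ω₃, ω₄}, {ω₁, ω₃, ω₅}, {ω₂, ω₄, ω₅}, {ω₁, ω₂, ω₃, ω₄}, {ω₁, ω₂, ω₃, ω₅}, {ω₁, ω₃, ω₄, ω₅}, S }

Trace:
Take S₀ = 𝒢 ∪ {∅, S} = { ∅, {ω₄}, {ω₅}, {ω₁, ω₃, ω₅}, {ω₁, ω₂, ω₃, ω₅}, S }.
Iteration 1. New:
  {ω₂, ω₄}  = {ω₁, ω₃, ω₅}ᶜ
  {ω₄, ω₅}  = {ω₄} ∪ {ω₅}
  {ω₁, ω₂, ω₃, ω₄}  = {ω₅}ᶜ
  {ω₁, ω₃, ω₄, ω₅}  = {ω₄} ∪ {ω₁, ω₃, ω₅}
  — 10 sets.
Iteration 2 adds 3:
  {ω₂}  = {ω₁, ω₃, ω₄, ω₅}ᶜ
  {ω₁, ω₂, ω₃}  = {ω₄, ω₅}ᶜ
  {ω₂, ω₄, ω₅}  = {ω₅} ∪ {ω₂, ω₄}
  — 13 sets.
Iteration 3: 2 new —
  {ω₁, ω₃}  = {ω₂, ω₄, ω₅}ᶜ
  {ω₂, ω₅}  = {ω₂} ∪ {ω₅}
  — 15 sets.
Iteration 4: 1 new —
  {ω₁, ω₃, ω₄}  = {ω₂, ω₅}ᶜ
  — 16 sets.
Iteration 5 adds nothing — fixpoint reached.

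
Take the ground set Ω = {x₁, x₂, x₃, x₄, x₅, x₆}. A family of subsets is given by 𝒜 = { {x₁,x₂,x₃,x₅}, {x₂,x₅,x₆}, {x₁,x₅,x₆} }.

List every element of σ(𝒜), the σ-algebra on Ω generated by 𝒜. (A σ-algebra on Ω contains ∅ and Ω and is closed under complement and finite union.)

Seed the family with 𝒜 together with ∅ and Ω: { {}, {x₁,x₅,x₆}, {x₂,x₅,x₆}, {x₁,x₂,x₃,x₅}, Ω }.
Step 1: +5 →
  {x₄,x₆}  = complement {x₁,x₂,x₃,x₅}
  {x₁,x₃,x₄}  = complement {x₂,x₅,x₆}
  {x₂,x₃,x₄}  = complement {x₁,x₅,x₆}
  {x₁,x₂,x₅,x₆}  = {x₁,x₅,x₆} ∪ {x₂,x₅,x₆}
  {x₁,x₂,x₃,x₅,x₆}  = {x₁,x₅,x₆} ∪ {x₁,x₂,x₃,x₅}
  |family| = 10
Step 2 adds 11:
  {x₄}  = complement {x₁,x₂,x₃,x₅,x₆}
  {x₃,x₄}  = complement {x₁,x₂,x₅,x₆}
  {x₁,x₂,x₃,x₄}  = {x₂,x₃,x₄} ∪ {x₁,x₃,x₄}
  {x₁,x₃,x₄,x₆}  = {x₁,x₃,x₄} ∪ {x₄,x₆}
  {x₁,x₄,x₅,x₆}  = {x₁,x₅,x₆} ∪ {x₄,x₆}
  {x₂,x₃,x₄,x₆}  = {x₂,x₃,x₄} ∪ {x₄,x₆}
  {x₂,x₄,x₅,x₆}  = {x₂,x₅,x₆} ∪ {x₄,x₆}
  {x₁,x₂,x₃,x₄,x₅}  = {x₂,x₃,x₄} ∪ {x₁,x₂,x₃,x₅}
  {x₁,x₂,x₄,x₅,x₆}  = {x₄,x₆} ∪ {x₁,x₂,x₅,x₆}
  {x₁,x₃,x₄,x₅,x₆}  = {x₁,x₃,x₄} ∪ {x₁,x₅,x₆}
  {x₂,x₃,x₄,x₅,x₆}  = {x₂,x₃,x₄} ∪ {x₂,x₅,x₆}
  |family| = 21
Step 3: 11 new —
  {x₁}  = complement {x₂,x₃,x₄,x₅,x₆}
  {x₂}  = complement {x₁,x₃,x₄,x₅,x₆}
  {x₃}  = complement {x₁,x₂,x₄,x₅,x₆}
  {x₆}  = complement {x₁,x₂,x₃,x₄,x₅}
  {x₁,x₃}  = complement {x₂,x₄,x₅,x₆}
  {x₁,x₅}  = complement {x₂,x₃,x₄,x₆}
  {x₂,x₃}  = complement {x₁,x₄,x₅,x₆}
  {x₂,x₅}  = complement {x₁,x₃,x₄,x₆}
  {x₅,x₆}  = complement {x₁,x₂,x₃,x₄}
  {x₃,x₄,x₆}  = {x₃,x₄} ∪ {x₄,x₆}
  {x₁,x₂,x₃,x₄,x₆}  = {x₁,x₃,x₄} ∪ {x₂,x₃,x₄,x₆}
  |family| = 32
Step 4: 24 new —
  {x₅}  = complement {x₁,x₂,x₃,x₄,x₆}
  {x₁,x₂}  = {x₁} ∪ {x₂}
  {x₁,x₄}  = {x₁} ∪ {x₄}
  {x₁,x₆}  = {x₁} ∪ {x₆}
  {x₂,x₄}  = {x₂} ∪ {x₄}
  {x₂,x₆}  = {x₂} ∪ {x₆}
  {x₃,x₆}  = {x₆} ∪ {x₃}
  {x₁,x₂,x₃}  = {x₁} ∪ {x₂,x₃}
  {x₁,x₂,x₅}  = complement {x₃,x₄,x₆}
  {x₁,x₃,x₅}  = {x₃} ∪ {x₁,x₅}
  {x₁,x₃,x₆}  = {x₆} ∪ {x₁,x₃}
  {x₁,x₄,x₅}  = {x₁,x₅} ∪ {x₄}
  {x₁,x₄,x₆}  = {x₁} ∪ {x₄,x₆}
  {x₂,x₃,x₅}  = {x₂,x₅} ∪ {x₃}
  {x₂,x₃,x₆}  = {x₆} ∪ {x₂,x₃}
  {x₂,x₄,x₅}  = {x₂,x₅} ∪ {x₄}
  {x₂,x₄,x₆}  = {x₂} ∪ {x₄,x₆}
  {x₃,x₅,x₆}  = {x₅,x₆} ∪ {x₃}
  {x₄,x₅,x₆}  = {x₅,x₆} ∪ {x₄}
  {x₁,x₃,x₄,x₅}  = {x₃,x₄} ∪ {x₁,x₅}
  {x₁,x₃,x₅,x₆}  = {x₅,x₆} ∪ {x₁,x₃}
  {x₂,x₃,x₄,x₅}  = {x₂,x₅} ∪ {x₃,x₄}
  {x₂,x₃,x₅,x₆}  = {x₅,x₆} ∪ {x₂,x₃}
  {x₃,x₄,x₅,x₆}  = {x₃,x₄} ∪ {x₅,x₆}
  |family| = 56
Step 5 (8 new):
  {x₃,x₅}  = {x₅} ∪ {x₃}
  {x₄,x₅}  = {x₅} ∪ {x₄}
  {x₁,x₂,x₄}  = complement {x₃,x₅,x₆}
  {x₁,x₂,x₆}  = {x₁,x₆} ∪ {x₂}
  {x₃,x₄,x₅}  = {x₃,x₄} ∪ {x₅}
  {x₁,x₂,x₃,x₆}  = {x₁,x₃,x₆} ∪ {x₂}
  {x₁,x₂,x₄,x₅}  = complement {x₃,x₆}
  {x₁,x₂,x₄,x₆}  = {x₂,x₄,x₆} ∪ {x₁,x₆}
  |family| = 64
Step 6: stable.

σ(𝒜) = { {}, {x₁}, {x₂}, {x₃}, {x₄}, {x₅}, {x₆}, {x₁,x₂}, {x₁,x₃}, {x₁,x₄}, {x₁,x₅}, {x₁,x₆}, {x₂,x₃}, {x₂,x₄}, {x₂,x₅}, {x₂,x₆}, {x₃,x₄}, {x₃,x₅}, {x₃,x₆}, {x₄,x₅}, {x₄,x₆}, {x₅,x₆}, {x₁,x₂,x₃}, {x₁,x₂,x₄}, {x₁,x₂,x₅}, {x₁,x₂,x₆}, {x₁,x₃,x₄}, {x₁,x₃,x₅}, {x₁,x₃,x₆}, {x₁,x₄,x₅}, {x₁,x₄,x₆}, {x₁,x₅,x₆}, {x₂,x₃,x₄}, {x₂,x₃,x₅}, {x₂,x₃,x₆}, {x₂,x₄,x₅}, {x₂,x₄,x₆}, {x₂,x₅,x₆}, {x₃,x₄,x₅}, {x₃,x₄,x₆}, {x₃,x₅,x₆}, {x₄,x₅,x₆}, {x₁,x₂,x₃,x₄}, {x₁,x₂,x₃,x₅}, {x₁,x₂,x₃,x₆}, {x₁,x₂,x₄,x₅}, {x₁,x₂,x₄,x₆}, {x₁,x₂,x₅,x₆}, {x₁,x₃,x₄,x₅}, {x₁,x₃,x₄,x₆}, {x₁,x₃,x₅,x₆}, {x₁,x₄,x₅,x₆}, {x₂,x₃,x₄,x₅}, {x₂,x₃,x₄,x₆}, {x₂,x₃,x₅,x₆}, {x₂,x₄,x₅,x₆}, {x₃,x₄,x₅,x₆}, {x₁,x₂,x₃,x₄,x₅}, {x₁,x₂,x₃,x₄,x₆}, {x₁,x₂,x₃,x₅,x₆}, {x₁,x₂,x₄,x₅,x₆}, {x₁,x₃,x₄,x₅,x₆}, {x₂,x₃,x₄,x₅,x₆}, Ω }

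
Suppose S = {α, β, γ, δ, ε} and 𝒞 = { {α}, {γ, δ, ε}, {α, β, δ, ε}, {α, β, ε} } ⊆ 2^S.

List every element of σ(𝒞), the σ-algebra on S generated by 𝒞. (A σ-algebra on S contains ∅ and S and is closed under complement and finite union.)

σ(𝒞) = { ∅, {α}, {β}, {γ}, {δ}, {ε}, {α, β}, {α, γ}, {α, δ}, {α, ε}, {β, γ}, {β, δ}, {β, ε}, {γ, δ}, {γ, ε}, {δ, ε}, {α, β, γ}, {α, β, δ}, {α, β, ε}, {α, γ, δ}, {α, γ, ε}, {α, δ, ε}, {β, γ, δ}, {β, γ, ε}, {β, δ, ε}, {γ, δ, ε}, {α, β, γ, δ}, {α, β, γ, ε}, {α, β, δ, ε}, {α, γ, δ, ε}, {β, γ, δ, ε}, S }

Derivation:
Take S₀ = 𝒞 ∪ {∅, S} = { ∅, {α}, {α, β, ε}, {γ, δ, ε}, {α, β, δ, ε}, S }.
Iteration 1. New:
  {γ}  = complement {α, β, δ, ε}
  {α, β}  = complement {γ, δ, ε}
  {γ, δ}  = complement {α, β, ε}
  {α, γ, δ, ε}  = {γ, δ, ε} ∪ {α}
  {β, γ, δ, ε}  = complement {α}
  (now 11)
Iteration 2 (6 new):
  {β}  = complement {α, γ, δ, ε}
  {α, γ}  = {γ} ∪ {α}
  {α, β, γ}  = {α, β} ∪ {γ}
  {α, γ, δ}  = {γ, δ} ∪ {α}
  {α, β, γ, δ}  = {γ, δ} ∪ {α, β}
  {α, β, γ, ε}  = {γ} ∪ {α, β, ε}
  (now 17)
Iteration 3 adds 7:
  {δ}  = complement {α, β, γ, ε}
  {ε}  = complement {α, β, γ, δ}
  {β, γ}  = {γ} ∪ {β}
  {β, ε}  = complement {α, γ, δ}
  {δ, ε}  = complement {α, β, γ}
  {β, γ, δ}  = {γ, δ} ∪ {β}
  {β, δ, ε}  = complement {α, γ}
  (now 24)
Iteration 4 adds 8:
  {α, δ}  = {δ} ∪ {α}
  {α, ε}  = complement {β, γ, δ}
  {β, δ}  = {β} ∪ {δ}
  {γ, ε}  = {ε} ∪ {γ}
  {α, β, δ}  = {α, β} ∪ {δ}
  {α, γ, ε}  = {ε} ∪ {α, γ}
  {α, δ, ε}  = complement {β, γ}
  {β, γ, ε}  = {β, ε} ∪ {γ}
  (now 32)
Iteration 5 adds nothing — fixpoint reached.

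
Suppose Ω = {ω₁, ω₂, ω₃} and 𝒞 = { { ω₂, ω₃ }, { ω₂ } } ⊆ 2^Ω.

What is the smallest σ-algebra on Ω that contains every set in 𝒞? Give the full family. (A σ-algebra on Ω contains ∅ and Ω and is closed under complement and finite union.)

Answer: σ(𝒞) = { ∅, { ω₁ }, { ω₂ }, { ω₃ }, { ω₁, ω₂ }, { ω₁, ω₃ }, { ω₂, ω₃ }, Ω }

Check:
Take S₀ = 𝒞 ∪ {∅, Ω} = { ∅, { ω₂ }, { ω₂, ω₃ }, Ω }.
Iteration 1. New:
  { ω₁ }  = { ω₂, ω₃ }ᶜ
  { ω₁, ω₃ }  = { ω₂ }ᶜ
  [6 total]
Iteration 2: +1 →
  { ω₁, ω₂ }  = { ω₂ } ∪ { ω₁ }
  [7 total]
Iteration 3. New:
  { ω₃ }  = { ω₁, ω₂ }ᶜ
  [8 total]
Iteration 4: closed — nothing new.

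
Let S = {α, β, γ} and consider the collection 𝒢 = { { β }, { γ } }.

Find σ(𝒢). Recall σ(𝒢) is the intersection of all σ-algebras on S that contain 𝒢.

|σ(𝒢)| = 8.  σ(𝒢) = { {}, { α }, { β }, { γ }, { α, β }, { α, γ }, { β, γ }, S }

Derivation:
Seed the family with 𝒢 together with ∅ and S: { {}, { β }, { γ }, S }.
Pass 1 (3 new):
  { α, β }  = S∖{ γ }
  { α, γ }  = S∖{ β }
  { β, γ }  = { γ } ∪ { β }
Pass 2: +1 →
  { α }  = S∖{ β, γ }
Pass 3: closed — nothing new.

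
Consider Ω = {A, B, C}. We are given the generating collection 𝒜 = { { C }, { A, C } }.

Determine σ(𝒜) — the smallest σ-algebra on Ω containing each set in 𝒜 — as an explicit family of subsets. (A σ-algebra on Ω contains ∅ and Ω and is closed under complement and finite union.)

σ(𝒜) (8 sets): { ∅, { A }, { B }, { C }, { A, B }, { A, C }, { B, C }, Ω }

Trace:
Begin from { ∅, { C }, { A, C }, Ω } (that is, 𝒜 plus ∅ and Ω).
Pass 1 (2 new):
  { B }  = { A, C }ᶜ
  { A, B }  = { C }ᶜ
  |family| = 6
Pass 2. New:
  { B, C }  = { C } ∪ { B }
  |family| = 7
Pass 3. New:
  { A }  = { B, C }ᶜ
  |family| = 8
Pass 4: closed — nothing new.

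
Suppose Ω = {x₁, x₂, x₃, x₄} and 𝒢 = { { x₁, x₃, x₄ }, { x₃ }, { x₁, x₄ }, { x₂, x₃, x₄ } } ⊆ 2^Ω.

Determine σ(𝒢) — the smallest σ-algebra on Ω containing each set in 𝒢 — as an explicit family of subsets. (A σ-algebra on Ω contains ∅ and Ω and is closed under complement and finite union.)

Answer: σ(𝒢) = { {}, { x₁ }, { x₂ }, { x₃ }, { x₄ }, { x₁, x₂ }, { x₁, x₃ }, { x₁, x₄ }, { x₂, x₃ }, { x₂, x₄ }, { x₃, x₄ }, { x₁, x₂, x₃ }, { x₁, x₂, x₄ }, { x₁, x₃, x₄ }, { x₂, x₃, x₄ }, Ω }

Working:
Start: 𝒢 ∪ {∅, Ω} = { {}, { x₃ }, { x₁, x₄ }, { x₁, x₃, x₄ }, { x₂, x₃, x₄ }, Ω }.
Pass 1: 4 new —
  { x₁ }  = Ω∖{ x₂, x₃, x₄ }
  { x₂ }  = Ω∖{ x₁, x₃, x₄ }
  { x₂, x₃ }  = Ω∖{ x₁, x₄ }
  { x₁, x₂, x₄ }  = Ω∖{ x₃ }
  [10 total]
Pass 2: +3 →
  { x₁, x₂ }  = { x₂ } ∪ { x₁ }
  { x₁, x₃ }  = { x₃ } ∪ { x₁ }
  { x₁, x₂, x₃ }  = { x₂, x₃ } ∪ { x₁ }
  [13 total]
Pass 3. New:
  { x₄ }  = Ω∖{ x₁, x₂, x₃ }
  { x₂, x₄ }  = Ω∖{ x₁, x₃ }
  { x₃, x₄ }  = Ω∖{ x₁, x₂ }
  [16 total]
Pass 4 adds nothing — fixpoint reached.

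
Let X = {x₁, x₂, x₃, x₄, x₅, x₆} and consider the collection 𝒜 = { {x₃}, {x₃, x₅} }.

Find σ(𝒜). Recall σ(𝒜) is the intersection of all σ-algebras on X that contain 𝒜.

Seed the family with 𝒜 together with ∅ and X: { {}, {x₃}, {x₃, x₅}, X }.
Round 1. New:
  {x₁, x₂, x₄, x₆}  = X∖{x₃, x₅}
  {x₁, x₂, x₄, x₅, x₆}  = X∖{x₃}
  — 6 sets.
Round 2 (1 new):
  {x₁, x₂, x₃, x₄, x₆}  = {x₃} ∪ {x₁, x₂, x₄, x₆}
  — 7 sets.
Round 3: 1 new —
  {x₅}  = X∖{x₁, x₂, x₃, x₄, x₆}
  — 8 sets.
Round 4: already closed under ᶜ and ∪.

Therefore σ(𝒜) = { {}, {x₃}, {x₅}, {x₃, x₅}, {x₁, x₂, x₄, x₆}, {x₁, x₂, x₃, x₄, x₆}, {x₁, x₂, x₄, x₅, x₆}, X } (|σ(𝒜)| = 8).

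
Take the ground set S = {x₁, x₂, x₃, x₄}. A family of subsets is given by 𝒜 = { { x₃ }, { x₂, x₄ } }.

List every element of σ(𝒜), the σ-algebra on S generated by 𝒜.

σ(𝒜) = { {  }, { x₁ }, { x₃ }, { x₁, x₃ }, { x₂, x₄ }, { x₁, x₂, x₄ }, { x₂, x₃, x₄ }, S }

Derivation:
Take S₀ = 𝒜 ∪ {∅, S} = { {  }, { x₃ }, { x₂, x₄ }, S }.
Iteration 1. New:
  { x₁, x₃ }  = ᶜ of { x₂, x₄ }
  { x₁, x₂, x₄ }  = ᶜ of { x₃ }
  { x₂, x₃, x₄ }  = { x₃ } ∪ { x₂, x₄ }
  [7 total]
Iteration 2 adds 1:
  { x₁ }  = ᶜ of { x₂, x₃, x₄ }
  [8 total]
Iteration 3 adds nothing — fixpoint reached.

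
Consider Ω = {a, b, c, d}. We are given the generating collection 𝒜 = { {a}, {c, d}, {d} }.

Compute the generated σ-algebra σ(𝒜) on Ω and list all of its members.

Begin from { {}, {a}, {d}, {c, d}, Ω } (that is, 𝒜 plus ∅ and Ω).
Round 1: +5 →
  {a, b}  = Ω∖{c, d}
  {a, d}  = {d} ∪ {a}
  {a, b, c}  = Ω∖{d}
  {a, c, d}  = {c, d} ∪ {a}
  {b, c, d}  = Ω∖{a}
Round 2: +3 →
  {b}  = Ω∖{a, c, d}
  {b, c}  = Ω∖{a, d}
  {a, b, d}  = {a, b} ∪ {a, d}
Round 3 (2 new):
  {c}  = Ω∖{a, b, d}
  {b, d}  = {d} ∪ {b}
Round 4 (1 new):
  {a, c}  = Ω∖{b, d}
Round 5: closed — nothing new.

σ(𝒜) = { {}, {a}, {b}, {c}, {d}, {a, b}, {a, c}, {a, d}, {b, c}, {b, d}, {c, d}, {a, b, c}, {a, b, d}, {a, c, d}, {b, c, d}, Ω }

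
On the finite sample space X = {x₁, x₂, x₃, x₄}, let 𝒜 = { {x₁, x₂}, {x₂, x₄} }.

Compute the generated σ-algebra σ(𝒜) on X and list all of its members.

|σ(𝒜)| = 16.  σ(𝒜) = { ∅, {x₁}, {x₂}, {x₃}, {x₄}, {x₁, x₂}, {x₁, x₃}, {x₁, x₄}, {x₂, x₃}, {x₂, x₄}, {x₃, x₄}, {x₁, x₂, x₃}, {x₁, x₂, x₄}, {x₁, x₃, x₄}, {x₂, x₃, x₄}, X }

Working:
Take S₀ = 𝒜 ∪ {∅, X} = { ∅, {x₁, x₂}, {x₂, x₄}, X }.
Iteration 1. New:
  {x₁, x₃}  = complement {x₂, x₄}
  {x₃, x₄}  = complement {x₁, x₂}
  {x₁, x₂, x₄}  = {x₁, x₂} ∪ {x₂, x₄}
  |family| = 7
Iteration 2 adds 4:
  {x₃}  = complement {x₁, x₂, x₄}
  {x₁, x₂, x₃}  = {x₁, x₂} ∪ {x₁, x₃}
  {x₁, x₃, x₄}  = {x₃, x₄} ∪ {x₁, x₃}
  {x₂, x₃, x₄}  = {x₃, x₄} ∪ {x₂, x₄}
  |family| = 11
Iteration 3: 3 new —
  {x₁}  = complement {x₂, x₃, x₄}
  {x₂}  = complement {x₁, x₃, x₄}
  {x₄}  = complement {x₁, x₂, x₃}
  |family| = 14
Iteration 4. New:
  {x₁, x₄}  = {x₄} ∪ {x₁}
  {x₂, x₃}  = {x₃} ∪ {x₂}
  |family| = 16
Iteration 5: no new sets; the family is a σ-algebra.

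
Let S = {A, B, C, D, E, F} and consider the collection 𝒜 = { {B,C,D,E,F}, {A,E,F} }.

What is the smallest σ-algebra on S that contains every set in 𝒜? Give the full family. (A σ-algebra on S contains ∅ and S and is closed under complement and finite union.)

Answer: σ(𝒜) = { {}, {A}, {E,F}, {A,E,F}, {B,C,D}, {A,B,C,D}, {B,C,D,E,F}, S }

Trace:
Initial family (4 sets): { {}, {A,E,F}, {B,C,D,E,F}, S }.
Pass 1: +2 →
  {A}  = S∖{B,C,D,E,F}
  {B,C,D}  = S∖{A,E,F}
  |family| = 6
Pass 2 (1 new):
  {A,B,C,D}  = {B,C,D} ∪ {A}
  |family| = 7
Pass 3. New:
  {E,F}  = S∖{A,B,C,D}
  |family| = 8
Pass 4: already closed under ᶜ and ∪.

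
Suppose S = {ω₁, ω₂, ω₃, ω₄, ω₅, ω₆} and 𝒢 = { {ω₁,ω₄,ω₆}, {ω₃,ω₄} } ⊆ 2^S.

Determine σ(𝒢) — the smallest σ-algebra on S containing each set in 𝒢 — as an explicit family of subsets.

σ(𝒢) (16 sets): { {}, {ω₃}, {ω₄}, {ω₁,ω₆}, {ω₂,ω₅}, {ω₃,ω₄}, {ω₁,ω₃,ω₆}, {ω₁,ω₄,ω₆}, {ω₂,ω₃,ω₅}, {ω₂,ω₄,ω₅}, {ω₁,ω₂,ω₅,ω₆}, {ω₁,ω₃,ω₄,ω₆}, {ω₂,ω₃,ω₄,ω₅}, {ω₁,ω₂,ω₃,ω₅,ω₆}, {ω₁,ω₂,ω₄,ω₅,ω₆}, S }

Trace:
Begin from { {}, {ω₃,ω₄}, {ω₁,ω₄,ω₆}, S } (that is, 𝒢 plus ∅ and S).
Pass 1: 3 new —
  {ω₂,ω₃,ω₅}  = complement {ω₁,ω₄,ω₆}
  {ω₁,ω₂,ω₅,ω₆}  = complement {ω₃,ω₄}
  {ω₁,ω₃,ω₄,ω₆}  = {ω₃,ω₄} ∪ {ω₁,ω₄,ω₆}
  — 7 sets.
Pass 2 adds 4:
  {ω₂,ω₅}  = complement {ω₁,ω₃,ω₄,ω₆}
  {ω₂,ω₃,ω₄,ω₅}  = {ω₃,ω₄} ∪ {ω₂,ω₃,ω₅}
  {ω₁,ω₂,ω₃,ω₅,ω₆}  = {ω₂,ω₃,ω₅} ∪ {ω₁,ω₂,ω₅,ω₆}
  {ω₁,ω₂,ω₄,ω₅,ω₆}  = {ω₁,ω₄,ω₆} ∪ {ω₁,ω₂,ω₅,ω₆}
  — 11 sets.
Pass 3 (3 new):
  {ω₃}  = complement {ω₁,ω₂,ω₄,ω₅,ω₆}
  {ω₄}  = complement {ω₁,ω₂,ω₃,ω₅,ω₆}
  {ω₁,ω₆}  = complement {ω₂,ω₃,ω₄,ω₅}
  — 14 sets.
Pass 4 (2 new):
  {ω₁,ω₃,ω₆}  = {ω₃} ∪ {ω₁,ω₆}
  {ω₂,ω₄,ω₅}  = {ω₂,ω₅} ∪ {ω₄}
  — 16 sets.
Pass 5: closed — nothing new.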